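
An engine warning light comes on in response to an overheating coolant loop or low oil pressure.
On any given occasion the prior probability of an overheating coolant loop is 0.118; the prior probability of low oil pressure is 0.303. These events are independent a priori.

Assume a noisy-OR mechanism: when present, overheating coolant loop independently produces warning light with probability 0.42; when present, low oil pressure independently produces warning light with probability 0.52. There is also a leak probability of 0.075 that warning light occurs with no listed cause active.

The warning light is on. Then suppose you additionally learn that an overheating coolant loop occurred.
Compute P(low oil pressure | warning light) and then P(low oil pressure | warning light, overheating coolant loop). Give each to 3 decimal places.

Under noisy-OR, P(warning light | causes) = 1 − (1−0.075)·∏(1−qᵢ) over the active causes.
Sum P(warning light|·) weighted by the priors over the 4 (overheating coolant loop, low oil pressure) configurations:
  P(warning light) = 0.075×0.882×0.697 + 0.556×0.882×0.303 + 0.4635×0.118×0.697 + 0.74248×0.118×0.303
        = 0.046107 + 0.148589 + 0.038121 + 0.026547 = 0.259364
Keeping only the low oil pressure-present terms gives 0.175136, so
  P(low oil pressure | warning light) = 0.175136 / 0.259364 ≈ 0.675

With the extra evidence:
P(warning light | overheating coolant loop) = 0.4635*0.697 + 0.74248*0.303 = 0.323059 + 0.224971 = 0.548030
The low oil pressure-present share is 0.74248*0.303 = 0.224971.
So P(low oil pressure | warning light, overheating coolant loop) = 0.224971/0.548030 ≈ 0.411.

P(low oil pressure | warning light) ≈ 0.675; P(low oil pressure | warning light, overheating coolant loop) ≈ 0.411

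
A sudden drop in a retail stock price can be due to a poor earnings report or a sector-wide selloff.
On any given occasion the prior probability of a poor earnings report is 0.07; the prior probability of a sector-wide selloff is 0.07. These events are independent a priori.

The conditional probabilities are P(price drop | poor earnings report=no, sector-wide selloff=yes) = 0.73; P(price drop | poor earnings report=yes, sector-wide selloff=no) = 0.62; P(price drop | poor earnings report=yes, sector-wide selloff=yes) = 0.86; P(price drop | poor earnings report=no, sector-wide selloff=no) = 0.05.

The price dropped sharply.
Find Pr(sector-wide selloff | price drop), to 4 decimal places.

Pr(sector-wide selloff | price drop) ≈ 0.3823

P(price drop) = 0.05*0.93*0.93 + 0.73*0.93*0.07 + 0.62*0.07*0.93 + 0.86*0.07*0.07 = 0.043245 + 0.047523 + 0.040362 + 0.004214 = 0.135344
The sector-wide selloff-present share is 0.047523 + 0.004214 = 0.051737.
P(sector-wide selloff | price drop) = 0.051737 / 0.135344 ≈ 0.3823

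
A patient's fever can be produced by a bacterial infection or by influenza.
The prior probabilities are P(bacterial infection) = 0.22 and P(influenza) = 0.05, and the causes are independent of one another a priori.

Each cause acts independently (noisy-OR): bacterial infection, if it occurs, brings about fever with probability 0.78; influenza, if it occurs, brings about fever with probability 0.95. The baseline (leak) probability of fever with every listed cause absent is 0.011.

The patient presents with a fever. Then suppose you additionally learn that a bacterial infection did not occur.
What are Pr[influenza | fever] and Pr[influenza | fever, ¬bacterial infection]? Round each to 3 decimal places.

Pr[influenza | fever] ≈ 0.218; Pr[influenza | fever, ¬bacterial infection] ≈ 0.820

Under noisy-OR, P(fever | causes) = 1 − (1−0.011)·∏(1−qᵢ) over the active causes.
By total probability over the 4 (bacterial infection, influenza) configurations:
  P(fever) = 0.011·0.78·0.95 + 0.95055·0.78·0.05 + 0.78242·0.22·0.95 + 0.989121·0.22·0.05
        = 0.008151 + 0.037071 + 0.163526 + 0.010880 = 0.219628
The terms with influenza present sum to 0.047951, so
  P(influenza | fever) = 0.047951 / 0.219628 ≈ 0.218

Now condition on the additional information:
Numerator (weight on configurations with influenza): 0.95055*0.05 = 0.047528
Denominator P(fever | ¬bacterial infection): 0.011*0.95 + 0.95055*0.05 = 0.057978
Posterior = 0.047528 / 0.057978 ≈ 0.820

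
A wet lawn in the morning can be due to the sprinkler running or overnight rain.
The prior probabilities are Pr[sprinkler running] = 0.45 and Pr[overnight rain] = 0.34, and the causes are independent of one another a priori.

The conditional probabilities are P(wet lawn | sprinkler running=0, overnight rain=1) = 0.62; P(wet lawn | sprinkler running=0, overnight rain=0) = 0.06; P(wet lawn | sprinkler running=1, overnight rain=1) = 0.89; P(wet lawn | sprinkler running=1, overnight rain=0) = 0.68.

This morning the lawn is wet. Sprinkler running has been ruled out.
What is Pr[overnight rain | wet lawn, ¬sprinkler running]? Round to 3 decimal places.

Enumerate both values of overnight rain and weight by the priors:
  P(wet lawn | ¬sprinkler running) = 0.06×0.66 + 0.62×0.34
        = 0.039600 + 0.210800 = 0.250400
The terms with overnight rain present sum to 0.210800, so
  P(overnight rain | wet lawn, ¬sprinkler running) = 0.210800 / 0.250400 ≈ 0.842

Pr[overnight rain | wet lawn, ¬sprinkler running] ≈ 0.842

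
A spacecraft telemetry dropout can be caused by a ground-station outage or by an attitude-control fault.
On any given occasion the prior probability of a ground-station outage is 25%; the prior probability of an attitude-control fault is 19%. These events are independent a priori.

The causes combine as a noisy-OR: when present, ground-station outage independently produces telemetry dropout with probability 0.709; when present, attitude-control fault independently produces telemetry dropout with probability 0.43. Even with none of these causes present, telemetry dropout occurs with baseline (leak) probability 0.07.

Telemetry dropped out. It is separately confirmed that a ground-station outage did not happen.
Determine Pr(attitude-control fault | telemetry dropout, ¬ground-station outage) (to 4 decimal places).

Under noisy-OR, P(telemetry dropout | causes) = 1 − (1−0.07)·∏(1−qᵢ) over the active causes.
Numerator (weight on configurations with attitude-control fault): 0.4699×0.19 = 0.089281
Normalizer over all consistent configurations: 0.07×0.81 + 0.4699×0.19 = 0.145981
P(attitude-control fault | telemetry dropout, ¬ground-station outage) = 0.089281/0.145981 ≈ 0.6116

Pr(attitude-control fault | telemetry dropout, ¬ground-station outage) ≈ 0.6116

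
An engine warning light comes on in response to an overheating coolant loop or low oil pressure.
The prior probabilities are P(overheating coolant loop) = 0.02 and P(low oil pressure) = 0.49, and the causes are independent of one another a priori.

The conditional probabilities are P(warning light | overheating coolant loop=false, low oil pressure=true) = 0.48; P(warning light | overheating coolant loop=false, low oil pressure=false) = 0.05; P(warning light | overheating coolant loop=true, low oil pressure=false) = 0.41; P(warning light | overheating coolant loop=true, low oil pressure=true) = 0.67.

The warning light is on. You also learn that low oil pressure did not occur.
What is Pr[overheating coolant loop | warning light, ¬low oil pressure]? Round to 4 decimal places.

Pr[overheating coolant loop | warning light, ¬low oil pressure] ≈ 0.1434

Numerator (weight on configurations with overheating coolant loop): 0.41*0.02 = 0.008200
Normalizer over all consistent configurations: 0.05*0.98 + 0.41*0.02 = 0.057200
Posterior = 0.008200 / 0.057200 ≈ 0.1434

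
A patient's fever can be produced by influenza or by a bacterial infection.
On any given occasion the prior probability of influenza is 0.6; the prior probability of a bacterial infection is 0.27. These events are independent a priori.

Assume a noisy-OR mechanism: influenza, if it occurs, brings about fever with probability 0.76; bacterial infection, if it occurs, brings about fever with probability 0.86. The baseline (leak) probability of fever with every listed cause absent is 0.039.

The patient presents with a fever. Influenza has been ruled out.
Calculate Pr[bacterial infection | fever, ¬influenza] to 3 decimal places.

Pr[bacterial infection | fever, ¬influenza] ≈ 0.891

Under noisy-OR, P(fever | causes) = 1 − (1−0.039)·∏(1−qᵢ) over the active causes.
P(fever | ¬influenza) = 0.039*0.73 + 0.86546*0.27 = 0.028470 + 0.233674 = 0.262144
The bacterial infection-present share is 0.86546*0.27 = 0.233674.
P(bacterial infection | fever, ¬influenza) = 0.233674 / 0.262144 ≈ 0.891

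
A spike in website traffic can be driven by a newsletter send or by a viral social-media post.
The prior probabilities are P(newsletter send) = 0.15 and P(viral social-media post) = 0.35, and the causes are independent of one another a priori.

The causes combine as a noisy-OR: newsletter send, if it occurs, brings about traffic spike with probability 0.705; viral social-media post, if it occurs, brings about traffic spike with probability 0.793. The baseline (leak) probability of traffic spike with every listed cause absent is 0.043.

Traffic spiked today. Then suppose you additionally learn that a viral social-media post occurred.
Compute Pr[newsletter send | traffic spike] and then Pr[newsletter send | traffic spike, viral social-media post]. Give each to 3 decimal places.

Pr[newsletter send | traffic spike] ≈ 0.313; Pr[newsletter send | traffic spike, viral social-media post] ≈ 0.172

Under noisy-OR, P(traffic spike | causes) = 1 − (1−0.043)·∏(1−qᵢ) over the active causes.
P(traffic spike) = 0.043*0.85*0.65 + 0.801901*0.85*0.35 + 0.717685*0.15*0.65 + 0.941561*0.15*0.35 = 0.023758 + 0.238566 + 0.069974 + 0.049432 = 0.381730
Of this, 0.119406 comes from 0.069974 + 0.049432 (the newsletter send=true cases).
So P(newsletter send | traffic spike) = 0.119406/0.381730 ≈ 0.313.

Now condition on the additional information:
P(traffic spike | viral social-media post) = 0.801901·0.85 + 0.941561·0.15 = 0.681616 + 0.141234 = 0.822850
Restricting to configurations with newsletter send present: 0.941561·0.15 = 0.141234.
P(newsletter send | traffic spike, viral social-media post) = 0.141234 / 0.822850 ≈ 0.172
Conditioning on viral social-media post lowers the posterior on newsletter send: the classic explaining-away effect in a common-effect structure.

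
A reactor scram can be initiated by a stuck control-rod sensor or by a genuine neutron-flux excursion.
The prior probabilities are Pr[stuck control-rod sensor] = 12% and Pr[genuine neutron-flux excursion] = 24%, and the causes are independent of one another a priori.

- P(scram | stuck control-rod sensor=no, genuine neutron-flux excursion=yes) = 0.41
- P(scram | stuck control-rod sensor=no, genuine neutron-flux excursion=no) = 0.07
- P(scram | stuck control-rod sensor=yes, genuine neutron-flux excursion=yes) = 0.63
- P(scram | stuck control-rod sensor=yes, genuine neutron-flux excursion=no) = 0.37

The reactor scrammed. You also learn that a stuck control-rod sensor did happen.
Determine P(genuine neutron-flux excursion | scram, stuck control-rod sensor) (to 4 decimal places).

P(scram | stuck control-rod sensor) = 0.37×0.76 + 0.63×0.24 = 0.281200 + 0.151200 = 0.432400
The genuine neutron-flux excursion-present share is 0.63×0.24 = 0.151200.
P(genuine neutron-flux excursion | scram, stuck control-rod sensor) = 0.151200 / 0.432400 ≈ 0.3497

P(genuine neutron-flux excursion | scram, stuck control-rod sensor) ≈ 0.3497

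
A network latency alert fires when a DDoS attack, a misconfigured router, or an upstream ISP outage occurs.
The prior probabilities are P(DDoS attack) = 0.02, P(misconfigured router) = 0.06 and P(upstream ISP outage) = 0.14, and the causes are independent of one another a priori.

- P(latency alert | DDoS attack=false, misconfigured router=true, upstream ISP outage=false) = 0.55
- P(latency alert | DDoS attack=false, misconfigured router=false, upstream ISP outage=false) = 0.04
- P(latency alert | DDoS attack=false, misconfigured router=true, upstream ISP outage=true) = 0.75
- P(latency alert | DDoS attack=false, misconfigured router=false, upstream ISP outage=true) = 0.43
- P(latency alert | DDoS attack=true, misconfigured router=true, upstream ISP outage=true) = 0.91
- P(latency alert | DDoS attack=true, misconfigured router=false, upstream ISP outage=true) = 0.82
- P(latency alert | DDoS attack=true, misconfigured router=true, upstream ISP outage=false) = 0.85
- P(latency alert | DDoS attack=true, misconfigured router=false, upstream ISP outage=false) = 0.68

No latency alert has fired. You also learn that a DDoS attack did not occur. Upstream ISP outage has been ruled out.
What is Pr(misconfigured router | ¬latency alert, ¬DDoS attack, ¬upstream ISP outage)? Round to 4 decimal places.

Enumerate both values of misconfigured router and weight by the priors:
  P(¬latency alert | ¬DDoS attack, ¬upstream ISP outage) = 0.96·0.94 + 0.45·0.06
        = 0.902400 + 0.027000 = 0.929400
Keeping only the misconfigured router-present terms gives 0.027000, so
  P(misconfigured router | ¬latency alert, ¬DDoS attack, ¬upstream ISP outage) = 0.027000 / 0.929400 ≈ 0.0291

Pr(misconfigured router | ¬latency alert, ¬DDoS attack, ¬upstream ISP outage) ≈ 0.0291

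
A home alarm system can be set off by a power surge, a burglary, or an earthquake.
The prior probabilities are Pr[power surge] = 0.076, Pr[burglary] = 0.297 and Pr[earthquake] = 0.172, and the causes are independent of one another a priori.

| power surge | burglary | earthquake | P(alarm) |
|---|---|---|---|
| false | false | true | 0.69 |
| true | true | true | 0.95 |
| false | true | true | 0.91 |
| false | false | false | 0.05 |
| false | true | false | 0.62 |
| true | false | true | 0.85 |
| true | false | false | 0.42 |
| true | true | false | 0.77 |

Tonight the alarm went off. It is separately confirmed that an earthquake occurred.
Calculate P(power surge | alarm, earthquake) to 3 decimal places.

P(power surge | alarm, earthquake) ≈ 0.087

P(alarm | earthquake) = 0.69·0.924·0.703 + 0.91·0.924·0.297 + 0.85·0.076·0.703 + 0.95·0.076·0.297 = 0.448205 + 0.249729 + 0.045414 + 0.021443 = 0.764791
Of this, 0.066857 comes from 0.045414 + 0.021443 (the power surge=true cases).
So P(power surge | alarm, earthquake) = 0.066857/0.764791 ≈ 0.087.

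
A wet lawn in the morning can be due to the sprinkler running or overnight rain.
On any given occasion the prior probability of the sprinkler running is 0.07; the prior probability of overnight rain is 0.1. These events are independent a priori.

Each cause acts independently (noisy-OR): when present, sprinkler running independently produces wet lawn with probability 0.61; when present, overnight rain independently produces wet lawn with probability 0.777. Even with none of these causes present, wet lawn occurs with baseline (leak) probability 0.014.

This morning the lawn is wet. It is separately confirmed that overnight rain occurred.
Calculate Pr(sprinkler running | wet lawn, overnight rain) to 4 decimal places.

Under noisy-OR, P(wet lawn | causes) = 1 − (1−0.014)·∏(1−qᵢ) over the active causes.
Weight on sprinkler running=true, given the evidence: 0.914248*0.07 = 0.063997
Normalizer over all consistent configurations: 0.780122*0.93 + 0.914248*0.07 = 0.789510
P(sprinkler running | wet lawn, overnight rain) = 0.063997/0.789510 ≈ 0.0811

Pr(sprinkler running | wet lawn, overnight rain) ≈ 0.0811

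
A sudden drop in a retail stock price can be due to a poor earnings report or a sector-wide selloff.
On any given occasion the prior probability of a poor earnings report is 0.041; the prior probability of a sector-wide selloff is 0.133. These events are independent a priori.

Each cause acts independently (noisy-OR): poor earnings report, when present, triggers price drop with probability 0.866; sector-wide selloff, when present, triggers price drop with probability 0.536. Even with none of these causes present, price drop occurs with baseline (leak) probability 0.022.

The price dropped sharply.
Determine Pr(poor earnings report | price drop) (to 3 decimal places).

Pr(poor earnings report | price drop) ≈ 0.290

Under noisy-OR, P(price drop | causes) = 1 − (1−0.022)·∏(1−qᵢ) over the active causes.
For the numerator, keep only poor earnings report=true terms: 0.030888 + 0.005121 = 0.036009
The normalizing constant is 0.022·0.959·0.867 + 0.546208·0.959·0.133 + 0.868948·0.041·0.867 + 0.939192·0.041·0.133 = 0.123968
Posterior = 0.036009 / 0.123968 ≈ 0.290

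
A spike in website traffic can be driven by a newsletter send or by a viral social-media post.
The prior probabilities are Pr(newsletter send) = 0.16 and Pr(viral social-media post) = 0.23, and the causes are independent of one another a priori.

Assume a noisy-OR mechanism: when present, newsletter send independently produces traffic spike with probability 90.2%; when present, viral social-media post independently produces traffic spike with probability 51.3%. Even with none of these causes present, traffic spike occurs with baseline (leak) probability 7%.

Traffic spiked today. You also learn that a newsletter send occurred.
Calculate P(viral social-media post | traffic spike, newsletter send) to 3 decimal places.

P(viral social-media post | traffic spike, newsletter send) ≈ 0.239

Under noisy-OR, P(traffic spike | causes) = 1 − (1−0.07)·∏(1−qᵢ) over the active causes.
P(traffic spike | newsletter send) = 0.90886·0.77 + 0.955615·0.23 = 0.699822 + 0.219791 = 0.919613
The viral social-media post-present share is 0.955615·0.23 = 0.219791.
P(viral social-media post | traffic spike, newsletter send) = 0.219791 / 0.919613 ≈ 0.239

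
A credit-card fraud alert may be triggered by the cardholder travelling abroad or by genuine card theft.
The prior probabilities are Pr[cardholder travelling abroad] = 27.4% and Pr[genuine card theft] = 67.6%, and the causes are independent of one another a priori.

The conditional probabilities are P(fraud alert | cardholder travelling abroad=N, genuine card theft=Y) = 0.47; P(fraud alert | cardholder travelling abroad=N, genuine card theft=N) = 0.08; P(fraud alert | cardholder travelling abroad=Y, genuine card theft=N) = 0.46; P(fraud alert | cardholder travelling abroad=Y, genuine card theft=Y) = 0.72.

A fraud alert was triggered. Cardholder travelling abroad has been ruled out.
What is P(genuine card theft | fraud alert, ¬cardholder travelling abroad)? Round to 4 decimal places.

P(genuine card theft | fraud alert, ¬cardholder travelling abroad) ≈ 0.9246

Enumerate both values of genuine card theft and weight by the priors:
  P(fraud alert | ¬cardholder travelling abroad) = 0.08×0.324 + 0.47×0.676
        = 0.025920 + 0.317720 = 0.343640
Keeping only the genuine card theft-present terms gives 0.317720, so
  P(genuine card theft | fraud alert, ¬cardholder travelling abroad) = 0.317720 / 0.343640 ≈ 0.9246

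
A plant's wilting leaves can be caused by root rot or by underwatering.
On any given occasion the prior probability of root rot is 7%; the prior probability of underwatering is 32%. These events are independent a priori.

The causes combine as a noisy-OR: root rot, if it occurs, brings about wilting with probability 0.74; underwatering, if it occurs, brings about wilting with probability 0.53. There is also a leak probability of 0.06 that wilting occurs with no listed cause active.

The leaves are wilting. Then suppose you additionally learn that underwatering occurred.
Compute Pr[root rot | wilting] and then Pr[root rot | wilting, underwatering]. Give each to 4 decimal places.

Under noisy-OR, P(wilting | causes) = 1 − (1−0.06)·∏(1−qᵢ) over the active causes.
P(wilting) = 0.06*0.93*0.68 + 0.5582*0.93*0.32 + 0.7556*0.07*0.68 + 0.885132*0.07*0.32 = 0.037944 + 0.166120 + 0.035967 + 0.019827 = 0.259858
Restricting to configurations with root rot present: 0.035967 + 0.019827 = 0.055794.
P(root rot | wilting) = 0.055794 / 0.259858 ≈ 0.2147

With the extra evidence:
P(wilting | underwatering) = 0.5582×0.93 + 0.885132×0.07 = 0.519126 + 0.061959 = 0.581085
The root rot-present share is 0.885132×0.07 = 0.061959.
So P(root rot | wilting, underwatering) = 0.061959/0.581085 ≈ 0.1066.
The drop from 0.2147 to 0.1066 is the explaining-away (discounting) effect.

Pr[root rot | wilting] ≈ 0.2147; Pr[root rot | wilting, underwatering] ≈ 0.1066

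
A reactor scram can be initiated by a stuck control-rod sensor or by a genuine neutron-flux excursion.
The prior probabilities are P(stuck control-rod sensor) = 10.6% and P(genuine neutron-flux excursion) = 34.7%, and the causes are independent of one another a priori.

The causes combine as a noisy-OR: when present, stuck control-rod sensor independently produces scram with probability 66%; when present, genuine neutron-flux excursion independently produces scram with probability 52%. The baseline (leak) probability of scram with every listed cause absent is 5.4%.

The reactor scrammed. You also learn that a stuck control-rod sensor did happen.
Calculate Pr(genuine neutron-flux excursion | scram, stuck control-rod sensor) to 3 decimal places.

Under noisy-OR, P(scram | causes) = 1 − (1−0.054)·∏(1−qᵢ) over the active causes.
P(scram | stuck control-rod sensor) = 0.67836·0.653 + 0.845613·0.347 = 0.442969 + 0.293428 = 0.736397
The genuine neutron-flux excursion-present share is 0.845613·0.347 = 0.293428.
So P(genuine neutron-flux excursion | scram, stuck control-rod sensor) = 0.293428/0.736397 ≈ 0.398.

Pr(genuine neutron-flux excursion | scram, stuck control-rod sensor) ≈ 0.398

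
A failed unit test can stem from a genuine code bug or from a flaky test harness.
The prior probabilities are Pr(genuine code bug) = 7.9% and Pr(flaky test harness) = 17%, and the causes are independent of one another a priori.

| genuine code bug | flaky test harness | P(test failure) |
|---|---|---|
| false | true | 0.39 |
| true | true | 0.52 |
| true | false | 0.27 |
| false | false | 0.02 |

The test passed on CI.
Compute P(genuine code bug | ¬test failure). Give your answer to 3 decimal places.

P(genuine code bug | ¬test failure) ≈ 0.060

By total probability over the 4 (genuine code bug, flaky test harness) configurations:
  P(¬test failure) = 0.98*0.921*0.83 + 0.61*0.921*0.17 + 0.73*0.079*0.83 + 0.48*0.079*0.17
        = 0.749141 + 0.095508 + 0.047866 + 0.006446 = 0.898961
The terms with genuine code bug present sum to 0.054312, so
  P(genuine code bug | ¬test failure) = 0.054312 / 0.898961 ≈ 0.060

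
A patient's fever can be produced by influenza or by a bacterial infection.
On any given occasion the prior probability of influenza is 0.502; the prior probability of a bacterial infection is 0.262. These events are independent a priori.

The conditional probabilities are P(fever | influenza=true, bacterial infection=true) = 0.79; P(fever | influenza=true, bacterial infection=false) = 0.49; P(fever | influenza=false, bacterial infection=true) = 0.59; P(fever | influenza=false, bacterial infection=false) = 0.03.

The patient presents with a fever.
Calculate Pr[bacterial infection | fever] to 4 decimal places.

Pr[bacterial infection | fever] ≈ 0.4844

P(fever) = 0.03×0.498×0.738 + 0.59×0.498×0.262 + 0.49×0.502×0.738 + 0.79×0.502×0.262 = 0.011026 + 0.076981 + 0.181533 + 0.103904 = 0.373444
Of this, 0.180885 comes from 0.076981 + 0.103904 (the bacterial infection=true cases).
P(bacterial infection | fever) = 0.180885 / 0.373444 ≈ 0.4844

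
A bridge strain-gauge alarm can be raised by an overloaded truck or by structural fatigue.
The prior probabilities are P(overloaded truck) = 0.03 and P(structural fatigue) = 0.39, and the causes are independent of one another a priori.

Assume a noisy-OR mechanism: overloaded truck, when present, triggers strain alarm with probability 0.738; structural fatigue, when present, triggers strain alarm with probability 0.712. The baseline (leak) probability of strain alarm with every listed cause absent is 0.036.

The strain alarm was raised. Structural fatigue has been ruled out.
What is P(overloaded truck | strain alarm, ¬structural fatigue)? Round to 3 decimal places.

P(overloaded truck | strain alarm, ¬structural fatigue) ≈ 0.391

Under noisy-OR, P(strain alarm | causes) = 1 − (1−0.036)·∏(1−qᵢ) over the active causes.
P(strain alarm | ¬structural fatigue) = 0.036·0.97 + 0.747432·0.03 = 0.034920 + 0.022423 = 0.057343
Restricting to configurations with overloaded truck present: 0.747432·0.03 = 0.022423.
So P(overloaded truck | strain alarm, ¬structural fatigue) = 0.022423/0.057343 ≈ 0.391.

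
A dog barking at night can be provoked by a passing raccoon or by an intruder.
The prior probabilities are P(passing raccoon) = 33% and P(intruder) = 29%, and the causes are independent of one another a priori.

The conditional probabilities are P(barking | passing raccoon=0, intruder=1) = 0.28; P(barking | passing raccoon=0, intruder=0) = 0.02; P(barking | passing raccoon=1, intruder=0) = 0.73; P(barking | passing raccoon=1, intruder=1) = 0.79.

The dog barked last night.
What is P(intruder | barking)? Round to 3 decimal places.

Sum P(barking|·) weighted by the priors over the 4 (passing raccoon, intruder) configurations:
  P(barking) = 0.02*0.67*0.71 + 0.28*0.67*0.29 + 0.73*0.33*0.71 + 0.79*0.33*0.29
        = 0.009514 + 0.054404 + 0.171039 + 0.075603 = 0.310560
The terms with intruder present sum to 0.130007, so
  P(intruder | barking) = 0.130007 / 0.310560 ≈ 0.419

P(intruder | barking) ≈ 0.419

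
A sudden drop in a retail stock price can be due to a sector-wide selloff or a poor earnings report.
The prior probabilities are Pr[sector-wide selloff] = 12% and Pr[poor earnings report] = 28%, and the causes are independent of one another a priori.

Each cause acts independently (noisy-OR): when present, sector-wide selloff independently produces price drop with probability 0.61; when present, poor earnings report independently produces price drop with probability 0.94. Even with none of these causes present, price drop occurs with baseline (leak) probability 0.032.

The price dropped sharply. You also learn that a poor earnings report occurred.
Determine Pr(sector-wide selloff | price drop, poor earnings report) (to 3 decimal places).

Under noisy-OR, P(price drop | causes) = 1 − (1−0.032)·∏(1−qᵢ) over the active causes.
Weight on sector-wide selloff=true, given the evidence: 0.977349*0.12 = 0.117282
Denominator P(price drop | poor earnings report): 0.94192*0.88 + 0.977349*0.12 = 0.946172
P(sector-wide selloff | price drop, poor earnings report) = 0.117282/0.946172 ≈ 0.124

Pr(sector-wide selloff | price drop, poor earnings report) ≈ 0.124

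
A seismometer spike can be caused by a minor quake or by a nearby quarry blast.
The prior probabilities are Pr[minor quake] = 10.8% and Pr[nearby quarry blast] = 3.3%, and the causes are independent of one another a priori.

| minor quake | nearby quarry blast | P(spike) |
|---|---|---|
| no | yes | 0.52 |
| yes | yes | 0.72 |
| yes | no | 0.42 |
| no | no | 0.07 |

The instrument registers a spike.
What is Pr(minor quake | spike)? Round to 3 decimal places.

For the numerator, keep only minor quake=true terms: 0.043863 + 0.002566 = 0.046429
Denominator P(spike): 0.07×0.892×0.967 + 0.52×0.892×0.033 + 0.42×0.108×0.967 + 0.72×0.108×0.033 = 0.122115
Posterior = 0.046429 / 0.122115 ≈ 0.380

Pr(minor quake | spike) ≈ 0.380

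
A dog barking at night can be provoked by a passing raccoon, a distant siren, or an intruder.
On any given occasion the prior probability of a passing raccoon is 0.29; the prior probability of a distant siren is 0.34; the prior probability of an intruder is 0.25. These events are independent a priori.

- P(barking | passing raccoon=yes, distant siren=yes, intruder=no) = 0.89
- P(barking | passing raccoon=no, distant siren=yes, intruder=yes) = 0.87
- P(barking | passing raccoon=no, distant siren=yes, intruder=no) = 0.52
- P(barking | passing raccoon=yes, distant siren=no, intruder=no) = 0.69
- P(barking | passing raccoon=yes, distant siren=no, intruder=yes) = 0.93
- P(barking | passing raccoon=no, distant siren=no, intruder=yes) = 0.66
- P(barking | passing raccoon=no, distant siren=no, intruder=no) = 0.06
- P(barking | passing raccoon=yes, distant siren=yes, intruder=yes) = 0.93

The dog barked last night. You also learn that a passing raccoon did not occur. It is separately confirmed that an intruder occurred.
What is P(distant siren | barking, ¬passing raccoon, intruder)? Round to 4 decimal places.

P(barking | ¬passing raccoon, intruder) = 0.66·0.66 + 0.87·0.34 = 0.435600 + 0.295800 = 0.731400
Of this, 0.295800 comes from 0.87·0.34 (the distant siren=true cases).
P(distant siren | barking, ¬passing raccoon, intruder) = 0.295800 / 0.731400 ≈ 0.4044

P(distant siren | barking, ¬passing raccoon, intruder) ≈ 0.4044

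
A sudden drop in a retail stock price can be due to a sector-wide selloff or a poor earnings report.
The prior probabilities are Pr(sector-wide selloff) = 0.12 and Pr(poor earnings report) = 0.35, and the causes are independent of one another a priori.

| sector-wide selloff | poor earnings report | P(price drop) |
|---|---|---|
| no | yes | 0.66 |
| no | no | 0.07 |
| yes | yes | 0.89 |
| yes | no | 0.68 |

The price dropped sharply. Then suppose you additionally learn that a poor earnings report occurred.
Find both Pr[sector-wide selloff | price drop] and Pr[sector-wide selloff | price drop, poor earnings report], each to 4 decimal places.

Pr[sector-wide selloff | price drop] ≈ 0.2709; Pr[sector-wide selloff | price drop, poor earnings report] ≈ 0.1553

Enumerate the 4 (sector-wide selloff, poor earnings report) configurations and weight by the priors:
  P(price drop) = 0.07×0.88×0.65 + 0.66×0.88×0.35 + 0.68×0.12×0.65 + 0.89×0.12×0.35
        = 0.040040 + 0.203280 + 0.053040 + 0.037380 = 0.333740
Configurations with sector-wide selloff contribute 0.090420, so
  P(sector-wide selloff | price drop) = 0.090420 / 0.333740 ≈ 0.2709

With the extra evidence:
Sum P(price drop|·) weighted by the priors over both values of sector-wide selloff:
  P(price drop | poor earnings report) = 0.66*0.88 + 0.89*0.12
        = 0.580800 + 0.106800 = 0.687600
Keeping only the sector-wide selloff-present terms gives 0.106800, so
  P(sector-wide selloff | price drop, poor earnings report) = 0.106800 / 0.687600 ≈ 0.1553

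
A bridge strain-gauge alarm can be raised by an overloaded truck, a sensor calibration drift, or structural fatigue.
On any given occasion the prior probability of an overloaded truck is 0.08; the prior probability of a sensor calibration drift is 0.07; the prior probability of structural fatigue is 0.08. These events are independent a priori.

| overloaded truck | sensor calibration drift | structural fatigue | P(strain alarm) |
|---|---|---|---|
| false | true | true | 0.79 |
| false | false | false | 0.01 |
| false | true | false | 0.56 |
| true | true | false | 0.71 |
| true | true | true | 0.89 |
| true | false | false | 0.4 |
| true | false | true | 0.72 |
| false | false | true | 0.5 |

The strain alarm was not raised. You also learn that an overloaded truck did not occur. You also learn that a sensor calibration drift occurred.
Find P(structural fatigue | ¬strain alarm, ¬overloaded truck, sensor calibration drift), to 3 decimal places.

P(¬strain alarm | ¬overloaded truck, sensor calibration drift) = 0.44*0.92 + 0.21*0.08 = 0.404800 + 0.016800 = 0.421600
Restricting to configurations with structural fatigue present: 0.21*0.08 = 0.016800.
P(structural fatigue | ¬strain alarm, ¬overloaded truck, sensor calibration drift) = 0.016800 / 0.421600 ≈ 0.040

P(structural fatigue | ¬strain alarm, ¬overloaded truck, sensor calibration drift) ≈ 0.040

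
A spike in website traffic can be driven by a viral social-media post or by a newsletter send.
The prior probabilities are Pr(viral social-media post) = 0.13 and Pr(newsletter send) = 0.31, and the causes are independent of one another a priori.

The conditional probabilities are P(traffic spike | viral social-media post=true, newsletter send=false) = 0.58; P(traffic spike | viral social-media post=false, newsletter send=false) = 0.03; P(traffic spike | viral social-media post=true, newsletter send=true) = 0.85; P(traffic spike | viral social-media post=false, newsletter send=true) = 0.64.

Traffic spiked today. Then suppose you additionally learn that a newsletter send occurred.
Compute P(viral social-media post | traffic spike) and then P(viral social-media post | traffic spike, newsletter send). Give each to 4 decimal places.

P(traffic spike) = 0.03·0.87·0.69 + 0.64·0.87·0.31 + 0.58·0.13·0.69 + 0.85·0.13·0.31 = 0.018009 + 0.172608 + 0.052026 + 0.034255 = 0.276898
Restricting to configurations with viral social-media post present: 0.052026 + 0.034255 = 0.086281.
So P(viral social-media post | traffic spike) = 0.086281/0.276898 ≈ 0.3116.

Now condition on the additional information:
Enumerate both values of viral social-media post and weight by the priors:
  P(traffic spike | newsletter send) = 0.64×0.87 + 0.85×0.13
        = 0.556800 + 0.110500 = 0.667300
Configurations with viral social-media post contribute 0.110500, so
  P(viral social-media post | traffic spike, newsletter send) = 0.110500 / 0.667300 ≈ 0.1656
— newsletter send explains away the evidence for viral social-media post.

P(viral social-media post | traffic spike) ≈ 0.3116; P(viral social-media post | traffic spike, newsletter send) ≈ 0.1656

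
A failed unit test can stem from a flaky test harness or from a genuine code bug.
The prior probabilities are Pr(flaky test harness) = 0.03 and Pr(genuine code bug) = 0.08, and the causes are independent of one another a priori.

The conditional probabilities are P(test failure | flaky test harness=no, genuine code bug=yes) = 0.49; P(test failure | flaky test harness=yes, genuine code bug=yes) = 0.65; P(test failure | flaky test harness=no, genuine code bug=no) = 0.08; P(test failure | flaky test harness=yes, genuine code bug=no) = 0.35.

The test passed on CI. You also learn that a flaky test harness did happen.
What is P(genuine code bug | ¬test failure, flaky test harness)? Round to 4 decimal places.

P(genuine code bug | ¬test failure, flaky test harness) ≈ 0.0447

Enumerate both values of genuine code bug and weight by the priors:
  P(¬test failure | flaky test harness) = 0.65·0.92 + 0.35·0.08
        = 0.598000 + 0.028000 = 0.626000
The terms with genuine code bug present sum to 0.028000, so
  P(genuine code bug | ¬test failure, flaky test harness) = 0.028000 / 0.626000 ≈ 0.0447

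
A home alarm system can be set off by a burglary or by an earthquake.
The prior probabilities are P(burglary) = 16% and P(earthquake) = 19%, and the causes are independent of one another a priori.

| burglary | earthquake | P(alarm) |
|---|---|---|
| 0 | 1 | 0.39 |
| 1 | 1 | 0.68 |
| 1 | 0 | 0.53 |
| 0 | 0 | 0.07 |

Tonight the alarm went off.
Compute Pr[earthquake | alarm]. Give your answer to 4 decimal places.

Pr[earthquake | alarm] ≈ 0.4162

P(alarm) = 0.07×0.84×0.81 + 0.39×0.84×0.19 + 0.53×0.16×0.81 + 0.68×0.16×0.19 = 0.047628 + 0.062244 + 0.068688 + 0.020672 = 0.199232
Of this, 0.082916 comes from 0.062244 + 0.020672 (the earthquake=true cases).
Hence the posterior is 0.082916/0.199232 ≈ 0.4162.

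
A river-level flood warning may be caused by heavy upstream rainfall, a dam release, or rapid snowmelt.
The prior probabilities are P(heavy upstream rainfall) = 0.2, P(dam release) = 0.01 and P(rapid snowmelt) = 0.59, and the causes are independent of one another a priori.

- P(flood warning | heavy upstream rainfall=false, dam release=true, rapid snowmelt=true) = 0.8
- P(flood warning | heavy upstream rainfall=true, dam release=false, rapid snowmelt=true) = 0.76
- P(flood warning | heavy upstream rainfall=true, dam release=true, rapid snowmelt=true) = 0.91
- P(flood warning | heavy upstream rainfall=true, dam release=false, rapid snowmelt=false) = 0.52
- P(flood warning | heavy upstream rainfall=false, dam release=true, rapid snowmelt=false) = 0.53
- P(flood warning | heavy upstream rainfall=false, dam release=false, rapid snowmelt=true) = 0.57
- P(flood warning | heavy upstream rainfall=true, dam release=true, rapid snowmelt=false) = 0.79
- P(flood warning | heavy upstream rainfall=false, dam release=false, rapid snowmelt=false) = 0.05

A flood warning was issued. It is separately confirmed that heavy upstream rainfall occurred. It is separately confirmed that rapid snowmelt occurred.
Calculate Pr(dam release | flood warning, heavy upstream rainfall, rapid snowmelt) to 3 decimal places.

Pr(dam release | flood warning, heavy upstream rainfall, rapid snowmelt) ≈ 0.012

P(flood warning | heavy upstream rainfall, rapid snowmelt) = 0.76·0.99 + 0.91·0.01 = 0.752400 + 0.009100 = 0.761500
Of this, 0.009100 comes from 0.91·0.01 (the dam release=true cases).
Hence the posterior is 0.009100/0.761500 ≈ 0.012.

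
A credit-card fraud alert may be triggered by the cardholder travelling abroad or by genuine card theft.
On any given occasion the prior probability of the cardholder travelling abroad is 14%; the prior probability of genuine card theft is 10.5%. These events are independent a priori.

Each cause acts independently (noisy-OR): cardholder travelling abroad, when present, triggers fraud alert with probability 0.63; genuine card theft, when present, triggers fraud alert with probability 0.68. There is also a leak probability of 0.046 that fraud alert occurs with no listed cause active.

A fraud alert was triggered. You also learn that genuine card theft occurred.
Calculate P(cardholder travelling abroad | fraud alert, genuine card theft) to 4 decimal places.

Under noisy-OR, P(fraud alert | causes) = 1 − (1−0.046)·∏(1−qᵢ) over the active causes.
Weight on cardholder travelling abroad=true, given the evidence: 0.887046·0.14 = 0.124186
The normalizing constant is 0.69472·0.86 + 0.887046·0.14 = 0.721645
P(cardholder travelling abroad | fraud alert, genuine card theft) = 0.124186/0.721645 ≈ 0.1721

P(cardholder travelling abroad | fraud alert, genuine card theft) ≈ 0.1721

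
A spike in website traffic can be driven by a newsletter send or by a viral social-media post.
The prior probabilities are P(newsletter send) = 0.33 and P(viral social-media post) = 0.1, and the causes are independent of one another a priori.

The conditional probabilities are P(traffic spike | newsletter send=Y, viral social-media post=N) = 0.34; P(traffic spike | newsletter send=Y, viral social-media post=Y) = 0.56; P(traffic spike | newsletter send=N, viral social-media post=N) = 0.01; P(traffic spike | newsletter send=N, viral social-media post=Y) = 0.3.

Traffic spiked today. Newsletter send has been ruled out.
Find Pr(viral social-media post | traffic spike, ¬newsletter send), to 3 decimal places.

Numerator (weight on configurations with viral social-media post): 0.3×0.1 = 0.030000
Denominator P(traffic spike | ¬newsletter send): 0.01×0.9 + 0.3×0.1 = 0.039000
P(viral social-media post | traffic spike, ¬newsletter send) = 0.030000/0.039000 ≈ 0.769

Pr(viral social-media post | traffic spike, ¬newsletter send) ≈ 0.769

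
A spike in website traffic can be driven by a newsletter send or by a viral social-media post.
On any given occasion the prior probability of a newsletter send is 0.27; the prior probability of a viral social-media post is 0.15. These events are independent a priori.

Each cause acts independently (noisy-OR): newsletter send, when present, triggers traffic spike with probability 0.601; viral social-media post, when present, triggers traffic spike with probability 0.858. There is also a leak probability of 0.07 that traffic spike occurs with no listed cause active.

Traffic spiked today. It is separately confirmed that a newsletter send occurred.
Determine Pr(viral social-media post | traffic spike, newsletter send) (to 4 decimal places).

Pr(viral social-media post | traffic spike, newsletter send) ≈ 0.2100

Under noisy-OR, P(traffic spike | causes) = 1 − (1−0.07)·∏(1−qᵢ) over the active causes.
By total probability over both values of viral social-media post:
  P(traffic spike | newsletter send) = 0.62893·0.85 + 0.947308·0.15
        = 0.534590 + 0.142096 = 0.676686
Keeping only the viral social-media post-present terms gives 0.142096, so
  P(viral social-media post | traffic spike, newsletter send) = 0.142096 / 0.676686 ≈ 0.2100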